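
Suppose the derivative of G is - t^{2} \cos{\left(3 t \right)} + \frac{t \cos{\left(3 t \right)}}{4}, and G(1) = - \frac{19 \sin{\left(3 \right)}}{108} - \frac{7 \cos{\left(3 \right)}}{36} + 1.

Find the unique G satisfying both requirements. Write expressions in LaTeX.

G(t) = - \frac{t^{2} \sin{\left(3 t \right)}}{3} + \frac{t \sin{\left(3 t \right)}}{12} - \frac{2 t \cos{\left(3 t \right)}}{9} + \frac{2 \sin{\left(3 t \right)}}{27} + \frac{\cos{\left(3 t \right)}}{36} + 1

Integrate term by term and add the pieces.
A general antiderivative is - \frac{t^{2} \sin{\left(3 t \right)}}{3} + \frac{t \sin{\left(3 t \right)}}{12} - \frac{2 t \cos{\left(3 t \right)}}{9} + \frac{2 \sin{\left(3 t \right)}}{27} + \frac{\cos{\left(3 t \right)}}{36} + C.
The condition gives C = - \frac{19 \sin{\left(3 \right)}}{108} - \frac{7 \cos{\left(3 \right)}}{36} + 1 - (- \frac{19 \sin{\left(3 \right)}}{108} - \frac{7 \cos{\left(3 \right)}}{36}) = 1.
So G(t) = - \frac{t^{2} \sin{\left(3 t \right)}}{3} + \frac{t \sin{\left(3 t \right)}}{12} - \frac{2 t \cos{\left(3 t \right)}}{9} + \frac{2 \sin{\left(3 t \right)}}{27} + \frac{\cos{\left(3 t \right)}}{36} + 1.
Check: d/dt[- \frac{t^{2} \sin{\left(3 t \right)}}{3} + \frac{t \sin{\left(3 t \right)}}{12} - \frac{2 t \cos{\left(3 t \right)}}{9} + \frac{2 \sin{\left(3 t \right)}}{27} + \frac{\cos{\left(3 t \right)}}{36} + 1] = - t^{2} \cos{\left(3 t \right)} + \frac{t \cos{\left(3 t \right)}}{4} = G'(t).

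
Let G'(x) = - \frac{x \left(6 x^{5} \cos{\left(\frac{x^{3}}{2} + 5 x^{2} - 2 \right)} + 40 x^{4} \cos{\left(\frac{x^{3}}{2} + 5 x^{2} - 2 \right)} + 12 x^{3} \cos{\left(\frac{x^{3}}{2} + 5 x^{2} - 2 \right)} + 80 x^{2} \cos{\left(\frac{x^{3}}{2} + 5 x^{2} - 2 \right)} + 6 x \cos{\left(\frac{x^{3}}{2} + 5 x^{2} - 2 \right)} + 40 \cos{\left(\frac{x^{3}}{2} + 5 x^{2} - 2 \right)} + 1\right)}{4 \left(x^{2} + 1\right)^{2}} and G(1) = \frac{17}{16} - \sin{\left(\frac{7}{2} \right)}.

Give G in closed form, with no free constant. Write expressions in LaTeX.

G(x) = - \sin{\left(\frac{x^{3}}{2} + 5 x^{2} - 2 \right)} + 1 + \frac{1}{2 \left(4 x^{2} + 4\right)}

Whatever form G(x) takes, its d/dx must return the stated G'(x).
A general antiderivative is - \sin{\left(\frac{x^{3}}{2} + 5 x^{2} - 2 \right)} + \frac{1}{2 \left(4 x^{2} + 4\right)} + C.
The condition gives C = \frac{17}{16} - \sin{\left(\frac{7}{2} \right)} - (\frac{1}{16} - \sin{\left(\frac{7}{2} \right)}) = 1.
So G(x) = - \sin{\left(\frac{x^{3}}{2} + 5 x^{2} - 2 \right)} + 1 + \frac{1}{2 \left(4 x^{2} + 4\right)}.
Check: d/dx[- \sin{\left(\frac{x^{3}}{2} + 5 x^{2} - 2 \right)} + 1 + \frac{1}{2 \left(4 x^{2} + 4\right)}] = \frac{- 6 x^{6} \cos{\left(\frac{x^{3}}{2} + 5 x^{2} - 2 \right)} - 40 x^{5} \cos{\left(\frac{x^{3}}{2} + 5 x^{2} - 2 \right)} - 12 x^{4} \cos{\left(\frac{x^{3}}{2} + 5 x^{2} - 2 \right)} - 80 x^{3} \cos{\left(\frac{x^{3}}{2} + 5 x^{2} - 2 \right)} - 6 x^{2} \cos{\left(\frac{x^{3}}{2} + 5 x^{2} - 2 \right)} - 40 x \cos{\left(\frac{x^{3}}{2} + 5 x^{2} - 2 \right)} - x}{4 x^{4} + 8 x^{2} + 4}, which equals G'(x).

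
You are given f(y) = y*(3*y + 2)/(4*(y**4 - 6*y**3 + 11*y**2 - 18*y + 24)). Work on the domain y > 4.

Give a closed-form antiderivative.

An antiderivative is F(y) = -(-196*log(y - 4) + 152*log(y - 2) + 22*log(y**2 + 3) + 27*sqrt(3)*atan(sqrt(3)*y/3))/532.

Factor the denominator (4*(y - 4)*(y - 2)*(y**2 + 3)) and decompose: f = -(44*y + 81)/(532*(y**2 + 3)) - 2/(7*(y - 2)) + 7/(19*(y - 4)); each piece integrates to a log, atan, or power term.
Check: d/dy[-(-196*log(y - 4) + 152*log(y - 2) + 22*log(y**2 + 3) + 27*sqrt(3)*atan(sqrt(3)*y/3))/532] = (3*y**2 + 2*y)/(4*y**4 - 24*y**3 + 44*y**2 - 72*y + 96), which equals f(y).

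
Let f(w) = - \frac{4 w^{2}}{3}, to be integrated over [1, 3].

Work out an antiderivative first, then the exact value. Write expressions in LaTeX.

Any candidate F(w) must reproduce f(w) exactly when differentiated.
F(w) = - \frac{4 w^{3}}{9} is an antiderivative of f.
Check: d/dw[- \frac{4 w^{3}}{9}] = - \frac{4 w^{2}}{3} = f(w).
F(3) = -12; F(1) = - \frac{4}{9}.
Integral = F(3) - F(1) = - \frac{104}{9}.

Antiderivative: F(w) = - \frac{4 w^{3}}{9}; value = - \frac{104}{9}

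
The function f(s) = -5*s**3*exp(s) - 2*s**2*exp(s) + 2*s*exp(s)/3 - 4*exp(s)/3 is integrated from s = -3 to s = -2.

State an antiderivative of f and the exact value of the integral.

Recognize the product-rule pattern: f = u'v + uv' with u = -5*s**3 + 13*s**2 - 76*s/3 + 24, v = exp(s), so integration by parts undoes it.
F(s) = (-15*s**3 + 39*s**2 - 76*s + 72)*exp(s)/3 is an antiderivative of f.
Check: d/ds[(-15*s**3 + 39*s**2 - 76*s + 72)*exp(s)/3] = -5*s**3*exp(s) - 2*s**2*exp(s) + 2*s*exp(s)/3 - 4*exp(s)/3 = f(s).
F(-2) = 500*exp(-2)/3; F(-3) = 352*exp(-3).
Integral = F(-2) - F(-3) = -352*exp(-3) + 500*exp(-2)/3.

Antiderivative: F(s) = (-15*s**3 + 39*s**2 - 76*s + 72)*exp(s)/3; value = -352*exp(-3) + 500*exp(-2)/3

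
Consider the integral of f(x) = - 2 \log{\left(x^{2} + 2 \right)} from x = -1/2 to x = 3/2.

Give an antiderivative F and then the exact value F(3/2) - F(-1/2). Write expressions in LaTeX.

Antiderivative: F(x) = - 2 x \log{\left(x^{2} + 2 \right)} + 4 x - 4 \sqrt{2} \operatorname{atan}{\left(\frac{\sqrt{2} x}{2} \right)}; value = - 4 \sqrt{2} \operatorname{atan}{\left(\frac{3 \sqrt{2}}{4} \right)} - 3 \log{\left(\frac{17}{4} \right)} - 4 \sqrt{2} \operatorname{atan}{\left(\frac{\sqrt{2}}{4} \right)} - \log{\left(\frac{9}{4} \right)} + 8

A first test for any F(x): its x-derivative must equal f(x) identically.
F(x) = - 2 x \log{\left(x^{2} + 2 \right)} + 4 x - 4 \sqrt{2} \operatorname{atan}{\left(\frac{\sqrt{2} x}{2} \right)} is an antiderivative of f.
Check: d/dx[- 2 x \log{\left(x^{2} + 2 \right)} + 4 x - 4 \sqrt{2} \operatorname{atan}{\left(\frac{\sqrt{2} x}{2} \right)}] = - 2 \log{\left(x^{2} + 2 \right)} = f(x).
F(3/2) = - 4 \sqrt{2} \operatorname{atan}{\left(\frac{3 \sqrt{2}}{4} \right)} - 3 \log{\left(\frac{17}{4} \right)} + 6; F(-1/2) = -2 + \log{\left(\frac{9}{4} \right)} + 4 \sqrt{2} \operatorname{atan}{\left(\frac{\sqrt{2}}{4} \right)}.
Integral = F(3/2) - F(-1/2) = - 4 \sqrt{2} \operatorname{atan}{\left(\frac{3 \sqrt{2}}{4} \right)} - 3 \log{\left(\frac{17}{4} \right)} - 4 \sqrt{2} \operatorname{atan}{\left(\frac{\sqrt{2}}{4} \right)} - \log{\left(\frac{9}{4} \right)} + 8.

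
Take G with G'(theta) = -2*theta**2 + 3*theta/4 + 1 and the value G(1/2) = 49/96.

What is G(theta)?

G(theta) = -2*theta**3/3 + 3*theta**2/8 + theta

Integrate term by term and add the pieces.
A general antiderivative is -2*theta**3/3 + 3*theta**2/8 + theta + C.
The condition gives C = 49/96 - (49/96) = 0.
So G(theta) = -2*theta**3/3 + 3*theta**2/8 + theta.
Check: d/dtheta[-2*theta**3/3 + 3*theta**2/8 + theta] = -2*theta**2 + 3*theta/4 + 1 = G'(theta).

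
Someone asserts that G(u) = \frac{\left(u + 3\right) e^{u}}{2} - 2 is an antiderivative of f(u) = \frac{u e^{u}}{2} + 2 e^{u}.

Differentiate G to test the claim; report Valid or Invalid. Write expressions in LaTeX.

Valid - the claim checks out under differentiation.

d/du[G] = \frac{u e^{u}}{2} + 2 e^{u}
This equals f(u) exactly, so the claim holds.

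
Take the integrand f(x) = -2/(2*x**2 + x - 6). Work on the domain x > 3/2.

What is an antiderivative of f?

Factor the denominator ((x + 2)*(2*x - 3)) and decompose: f = -4/(7*(2*x - 3)) + 2/(7*(x + 2)); each piece integrates to a log, atan, or power term.
Check: d/dx[-2*log(x - 3/2)/7 + 2*log(x + 2)/7] = -2/(2*x**2 + x - 6) = f(x).

An antiderivative is F(x) = -2*log(x - 3/2)/7 + 2*log(x + 2)/7.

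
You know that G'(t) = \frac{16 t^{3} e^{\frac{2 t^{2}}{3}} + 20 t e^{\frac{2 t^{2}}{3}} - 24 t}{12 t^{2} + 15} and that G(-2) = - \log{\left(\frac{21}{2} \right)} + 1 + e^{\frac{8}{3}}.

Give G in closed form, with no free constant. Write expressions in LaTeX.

G(t) = e^{\frac{2 t^{2}}{3}} - \log{\left(2 t^{2} + \frac{5}{2} \right)} + 1

Differentiate the proposed G(t) back; it has to land on the given G'(t).
A general antiderivative is e^{\frac{2 t^{2}}{3}} - \log{\left(2 t^{2} + \frac{5}{2} \right)} + C.
The condition gives C = - \log{\left(\frac{21}{2} \right)} + 1 + e^{\frac{8}{3}} - (- \log{\left(\frac{21}{2} \right)} + e^{\frac{8}{3}}) = 1.
So G(t) = e^{\frac{2 t^{2}}{3}} - \log{\left(2 t^{2} + \frac{5}{2} \right)} + 1.
Check: d/dt[e^{\frac{2 t^{2}}{3}} - \log{\left(2 t^{2} + \frac{5}{2} \right)} + 1] = \frac{16 t^{3} e^{\frac{2 t^{2}}{3}} + 20 t e^{\frac{2 t^{2}}{3}} - 24 t}{12 t^{2} + 15} = G'(t).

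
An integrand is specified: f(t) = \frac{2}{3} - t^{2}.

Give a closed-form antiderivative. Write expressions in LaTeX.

A first test for any F(t): its t-derivative must equal f(t) identically.
Check: d/dt[- \frac{t^{3}}{3} + \frac{2 t}{3}] = \frac{2}{3} - t^{2} = f(t).

An antiderivative is F(t) = - \frac{t^{3}}{3} + \frac{2 t}{3}.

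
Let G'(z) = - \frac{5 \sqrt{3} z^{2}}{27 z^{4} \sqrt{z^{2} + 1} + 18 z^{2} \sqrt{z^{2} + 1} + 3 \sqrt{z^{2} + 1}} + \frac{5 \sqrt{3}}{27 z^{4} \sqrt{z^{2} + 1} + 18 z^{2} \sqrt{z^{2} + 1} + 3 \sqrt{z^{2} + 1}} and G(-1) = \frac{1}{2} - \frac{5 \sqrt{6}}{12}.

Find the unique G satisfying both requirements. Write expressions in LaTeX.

The integrand splits into summands that can be handled one at a time.
A general antiderivative is \frac{5 z \sqrt{3 z^{2} + 3}}{3 \left(3 z^{2} + 1\right)} + C.
The condition gives C = \frac{1}{2} - \frac{5 \sqrt{6}}{12} - (- \frac{5 \sqrt{6}}{12}) = \frac{1}{2}.
So G(z) = \frac{5 z \sqrt{3 z^{2} + 3}}{9 z^{2} + 3} + \frac{1}{2}.
Check: d/dz[\frac{5 z \sqrt{3 z^{2} + 3}}{9 z^{2} + 3} + \frac{1}{2}] = \frac{- 5 \sqrt{3} z^{2} + 5 \sqrt{3}}{27 z^{4} \sqrt{z^{2} + 1} + 18 z^{2} \sqrt{z^{2} + 1} + 3 \sqrt{z^{2} + 1}}, which equals G'(z).

G(z) = \frac{5 z \sqrt{3 z^{2} + 3}}{9 z^{2} + 3} + \frac{1}{2}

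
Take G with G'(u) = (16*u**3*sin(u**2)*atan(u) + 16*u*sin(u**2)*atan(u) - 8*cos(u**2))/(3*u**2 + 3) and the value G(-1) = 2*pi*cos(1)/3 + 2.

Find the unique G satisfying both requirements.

G(u) = -2*(4*cos(u**2)*atan(u) - 3)/3

Recognize the product-rule pattern: G'(u) = v'r + vr' with v = -8*atan(u)/3, r = cos(u**2), so integration by parts undoes it.
A general antiderivative is -8*cos(u**2)*atan(u)/3 + C.
The condition gives C = 2*pi*cos(1)/3 + 2 - (2*pi*cos(1)/3) = 2.
So G(u) = -2*(4*cos(u**2)*atan(u) - 3)/3.
Check: d/du[-2*(4*cos(u**2)*atan(u) - 3)/3] = (16*u**3*sin(u**2)*atan(u) + 16*u*sin(u**2)*atan(u) - 8*cos(u**2))/(3*u**2 + 3) = G'(u).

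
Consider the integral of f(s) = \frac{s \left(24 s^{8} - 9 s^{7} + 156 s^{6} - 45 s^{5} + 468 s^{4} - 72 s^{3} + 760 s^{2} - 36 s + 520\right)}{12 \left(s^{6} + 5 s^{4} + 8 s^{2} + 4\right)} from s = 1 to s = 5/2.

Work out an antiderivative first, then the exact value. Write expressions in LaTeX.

A first test for any F(s): its s-derivative must equal f(s) identically.
F(s) = \frac{6 s^{4} \left(s^{2} + 2\right) - 3 s^{3} \left(s^{2} + 2\right) + 18 s^{2} \left(s^{2} + 2\right) + 12 s^{2} + 48 \left(s^{2} + 2\right) \log{\left(2 s^{2} + 2 \right)} + 28}{12 \left(s^{2} + 2\right)} is an antiderivative of f.
Check: d/ds[\frac{6 s^{4} \left(s^{2} + 2\right) - 3 s^{3} \left(s^{2} + 2\right) + 18 s^{2} \left(s^{2} + 2\right) + 12 s^{2} + 48 \left(s^{2} + 2\right) \log{\left(2 s^{2} + 2 \right)} + 28}{12 \left(s^{2} + 2\right)}] = \frac{24 s^{9} - 9 s^{8} + 156 s^{7} - 45 s^{6} + 468 s^{5} - 72 s^{4} + 760 s^{3} - 36 s^{2} + 520 s}{12 s^{6} + 60 s^{4} + 96 s^{2} + 48}, which equals f(s).
F(5/2) = 4 \log{\left(\frac{29}{2} \right)} + \frac{2578}{99}; F(1) = \frac{103}{36} + 4 \log{\left(4 \right)}.
Integral = F(5/2) - F(1) = - 4 \log{\left(4 \right)} + 4 \log{\left(\frac{29}{2} \right)} + \frac{9179}{396}.

Antiderivative: F(s) = \frac{6 s^{4} \left(s^{2} + 2\right) - 3 s^{3} \left(s^{2} + 2\right) + 18 s^{2} \left(s^{2} + 2\right) + 12 s^{2} + 48 \left(s^{2} + 2\right) \log{\left(2 s^{2} + 2 \right)} + 28}{12 \left(s^{2} + 2\right)}; value = - 4 \log{\left(4 \right)} + 4 \log{\left(\frac{29}{2} \right)} + \frac{9179}{396}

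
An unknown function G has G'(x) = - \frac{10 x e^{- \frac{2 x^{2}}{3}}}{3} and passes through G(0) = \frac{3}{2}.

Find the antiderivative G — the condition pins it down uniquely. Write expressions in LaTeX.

The substitution u = - \frac{2 x^{2}}{3} works: G'(x) is exactly (dG/du)*(du/dx) for that inner function.
A general antiderivative is \frac{5 e^{- \frac{2 x^{2}}{3}}}{2} + C.
The condition gives C = \frac{3}{2} - (\frac{5}{2}) = -1.
So G(x) = -1 + \frac{5 e^{- \frac{2 x^{2}}{3}}}{2}.
Check: d/dx[-1 + \frac{5 e^{- \frac{2 x^{2}}{3}}}{2}] = - \frac{10 x e^{- \frac{2 x^{2}}{3}}}{3} = G'(x).

G(x) = -1 + \frac{5 e^{- \frac{2 x^{2}}{3}}}{2}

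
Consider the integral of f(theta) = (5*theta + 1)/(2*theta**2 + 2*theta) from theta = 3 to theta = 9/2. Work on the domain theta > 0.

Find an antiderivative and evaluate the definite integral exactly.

Factor the denominator (2*theta*(theta + 1)) and decompose: f = 2/(theta + 1) + 1/(2*theta); each piece integrates to a log, atan, or power term.
F(theta) = log(theta)/2 + 2*log(theta + 1) is an antiderivative of f.
Check: d/dtheta[log(theta)/2 + 2*log(theta + 1)] = (5*theta + 1)/(2*theta**2 + 2*theta) = f(theta).
F(9/2) = log(9/2)/2 + 2*log(11/2); F(3) = log(3)/2 + 2*log(4).
Integral = F(9/2) - F(3) = -2*log(4) - log(3)/2 + log(9/2)/2 + 2*log(11/2).

Antiderivative: F(theta) = log(theta)/2 + 2*log(theta + 1); value = -2*log(4) - log(3)/2 + log(9/2)/2 + 2*log(11/2)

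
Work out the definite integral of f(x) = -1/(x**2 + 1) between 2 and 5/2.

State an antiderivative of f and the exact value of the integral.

Antiderivative: F(x) = -atan(x); value = -atan(5/2) + atan(2)

Differentiate the proposed F(x) back; it has to land on f(x) exactly.
F(x) = -atan(x) is an antiderivative of f.
Check: d/dx[-atan(x)] = -1/(x**2 + 1) = f(x).
F(5/2) = -atan(5/2); F(2) = -atan(2).
Integral = F(5/2) - F(2) = -atan(5/2) + atan(2).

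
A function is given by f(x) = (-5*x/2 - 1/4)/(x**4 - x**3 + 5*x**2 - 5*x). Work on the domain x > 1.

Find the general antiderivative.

The denominator factors as 4*x*(x - 1)*(x**2 + 5); partial fractions split f into directly integrable pieces: (49*x + 55)/(120*(x**2 + 5)) - 11/(24*(x - 1)) + 1/(20*x).
Check: d/dx[(12*log(x) - 110*log(x - 1) + 49*log(x**2 + 5) + 22*sqrt(5)*atan(sqrt(5)*x/5))/240] = (-10*x - 1)/(4*x**4 - 4*x**3 + 20*x**2 - 20*x), which equals f(x).

F(x) = (12*log(x) - 110*log(x - 1) + 49*log(x**2 + 5) + 22*sqrt(5)*atan(sqrt(5)*x/5))/240 + C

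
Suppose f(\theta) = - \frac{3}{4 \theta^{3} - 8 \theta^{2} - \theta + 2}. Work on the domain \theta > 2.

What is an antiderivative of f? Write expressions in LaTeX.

An antiderivative is F(\theta) = - \frac{\log{\left(\theta - 2 \right)}}{5} + \frac{\log{\left(\theta - \frac{1}{2} \right)}}{2} - \frac{3 \log{\left(\theta + \frac{1}{2} \right)}}{10}.

Factor the denominator (\left(\theta - 2\right) \left(2 \theta - 1\right) \left(2 \theta + 1\right)) and decompose: f = - \frac{3}{5 \left(2 \theta + 1\right)} + \frac{1}{2 \theta - 1} - \frac{1}{5 \left(\theta - 2\right)}; each piece integrates to a log, atan, or power term.
Check: d/d\theta[- \frac{\log{\left(\theta - 2 \right)}}{5} + \frac{\log{\left(\theta - \frac{1}{2} \right)}}{2} - \frac{3 \log{\left(\theta + \frac{1}{2} \right)}}{10}] = - \frac{3}{4 \theta^{3} - 8 \theta^{2} - \theta + 2} = f(\theta).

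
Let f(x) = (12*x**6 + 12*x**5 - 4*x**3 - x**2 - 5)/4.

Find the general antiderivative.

F(x) = 3*x**7/7 + x**6/2 - x**4/4 - x**3/12 - 5*x/4 + C

A candidate is checked by its d/dx: the result must match f(x).
Check: d/dx[3*x**7/7 + x**6/2 - x**4/4 - x**3/12 - 5*x/4] = 3*x**6 + 3*x**5 - x**3 - x**2/4 - 5/4, which equals f(x).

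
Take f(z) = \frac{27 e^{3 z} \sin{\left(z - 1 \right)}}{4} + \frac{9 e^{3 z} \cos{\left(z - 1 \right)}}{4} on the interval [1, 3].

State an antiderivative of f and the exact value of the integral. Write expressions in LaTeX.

Antiderivative: F(z) = \frac{9 e^{3 z} \sin{\left(z - 1 \right)}}{4}; value = \frac{9 e^{9} \sin{\left(2 \right)}}{4}

Recognize the product-rule pattern: f = u'v + uv' with u = \frac{9 e^{3 z}}{4}, v = \sin{\left(z - 1 \right)}, so integration by parts undoes it.
F(z) = \frac{9 e^{3 z} \sin{\left(z - 1 \right)}}{4} is an antiderivative of f.
Check: d/dz[\frac{9 e^{3 z} \sin{\left(z - 1 \right)}}{4}] = \frac{27 e^{3 z} \sin{\left(z - 1 \right)}}{4} + \frac{9 e^{3 z} \cos{\left(z - 1 \right)}}{4} = f(z).
F(3) = \frac{9 e^{9} \sin{\left(2 \right)}}{4}; F(1) = 0.
Integral = F(3) - F(1) = \frac{9 e^{9} \sin{\left(2 \right)}}{4}.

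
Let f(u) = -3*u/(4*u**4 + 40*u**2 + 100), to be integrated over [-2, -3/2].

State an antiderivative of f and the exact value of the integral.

The substitution w = 8*u**2 + 40 works: f is exactly (dF/dw)*(dw/du) for that inner function.
F(u) = 3/(8*u**2 + 40) is an antiderivative of f.
Check: d/du[3/(8*u**2 + 40)] = -3*u/(4*u**4 + 40*u**2 + 100) = f(u).
F(-3/2) = 3/58; F(-2) = 1/24.
Integral = F(-3/2) - F(-2) = 7/696.

Antiderivative: F(u) = 3/(8*u**2 + 40); value = 7/696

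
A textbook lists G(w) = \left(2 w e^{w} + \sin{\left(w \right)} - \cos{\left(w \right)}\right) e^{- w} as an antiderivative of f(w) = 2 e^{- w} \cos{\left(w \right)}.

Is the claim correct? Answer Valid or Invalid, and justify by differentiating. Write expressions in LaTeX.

Invalid: d/dw[G] - f = 2, which is not 0.

d/dw[G] = \left(2 e^{w} + 2 \cos{\left(w \right)}\right) e^{- w}
d/dw[G] - f(w) = 2 != 0.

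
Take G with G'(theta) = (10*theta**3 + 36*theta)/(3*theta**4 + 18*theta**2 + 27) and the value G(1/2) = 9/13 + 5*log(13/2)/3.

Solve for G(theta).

Whatever form G(theta) takes, its d/dtheta must return the stated G'(theta).
A general antiderivative is 5*log(2*theta**2 + 6)/3 - 1/(theta**2 + 3) + C.
The condition gives C = 9/13 + 5*log(13/2)/3 - (-4/13 + 5*log(13/2)/3) = 1.
So G(theta) = 5*log(2*theta**2 + 6)/3 + 1 - 1/(theta**2 + 3).
Check: d/dtheta[5*log(2*theta**2 + 6)/3 + 1 - 1/(theta**2 + 3)] = (10*theta**3 + 36*theta)/(3*theta**4 + 18*theta**2 + 27) = G'(theta).

G(theta) = 5*log(2*theta**2 + 6)/3 + 1 - 1/(theta**2 + 3)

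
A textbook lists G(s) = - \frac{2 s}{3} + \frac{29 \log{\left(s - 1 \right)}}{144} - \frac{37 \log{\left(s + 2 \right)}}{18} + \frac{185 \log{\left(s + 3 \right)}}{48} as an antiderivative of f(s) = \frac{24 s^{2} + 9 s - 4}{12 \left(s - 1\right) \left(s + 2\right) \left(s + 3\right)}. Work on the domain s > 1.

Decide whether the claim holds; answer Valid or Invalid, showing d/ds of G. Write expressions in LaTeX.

Invalid: d/ds[G] - f = - \frac{2}{3}, which is not 0.

d/ds[G] = \frac{- 8 s^{3} - 8 s^{2} + s + 44}{12 s^{3} + 48 s^{2} + 12 s - 72}
d/ds[G] - f(s) = - \frac{2}{3} != 0.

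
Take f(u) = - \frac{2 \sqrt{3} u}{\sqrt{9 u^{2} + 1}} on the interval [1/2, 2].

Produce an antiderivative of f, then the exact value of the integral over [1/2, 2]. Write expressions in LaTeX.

f matches the chain-rule pattern g'(h)*h' with inner function h(u) = 3 u^{2} + \frac{1}{3}; substituting w = h(u) collapses the integral.
F(u) = - \frac{2 \sqrt{3} \sqrt{9 u^{2} + 1}}{9} is an antiderivative of f.
Check: d/du[- \frac{2 \sqrt{3} \sqrt{9 u^{2} + 1}}{9}] = - \frac{2 \sqrt{3} u}{\sqrt{9 u^{2} + 1}} = f(u).
F(2) = - \frac{2 \sqrt{111}}{9}; F(1/2) = - \frac{\sqrt{39}}{9}.
Integral = F(2) - F(1/2) = - \frac{2 \sqrt{111}}{9} + \frac{\sqrt{39}}{9}.

Antiderivative: F(u) = - \frac{2 \sqrt{3} \sqrt{9 u^{2} + 1}}{9}; value = - \frac{2 \sqrt{111}}{9} + \frac{\sqrt{39}}{9}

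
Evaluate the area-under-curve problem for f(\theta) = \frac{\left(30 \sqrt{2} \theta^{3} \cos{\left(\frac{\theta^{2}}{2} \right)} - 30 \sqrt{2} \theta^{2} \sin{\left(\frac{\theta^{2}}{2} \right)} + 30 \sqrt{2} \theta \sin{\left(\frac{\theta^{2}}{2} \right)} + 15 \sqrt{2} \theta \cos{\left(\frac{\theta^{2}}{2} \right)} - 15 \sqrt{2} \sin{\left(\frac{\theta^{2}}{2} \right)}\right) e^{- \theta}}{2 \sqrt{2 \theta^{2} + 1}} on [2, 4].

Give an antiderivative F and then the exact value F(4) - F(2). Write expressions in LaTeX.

Antiderivative: F(\theta) = \frac{15 \sqrt{4 \theta^{2} + 2} e^{- \theta} \sin{\left(\frac{\theta^{2}}{2} \right)}}{2}; value = - \frac{45 \sqrt{2} \sin{\left(2 \right)}}{2 e^{2}} + \frac{15 \sqrt{66} \sin{\left(8 \right)}}{2 e^{4}}

For F(\theta) to be correct the identity F'(\theta) - f(\theta) = 0 must hold.
F(\theta) = \frac{15 \sqrt{4 \theta^{2} + 2} e^{- \theta} \sin{\left(\frac{\theta^{2}}{2} \right)}}{2} is an antiderivative of f.
Check: d/d\theta[\frac{15 \sqrt{4 \theta^{2} + 2} e^{- \theta} \sin{\left(\frac{\theta^{2}}{2} \right)}}{2}] = \frac{\left(30 \sqrt{2} \theta^{3} \cos{\left(\frac{\theta^{2}}{2} \right)} - 30 \sqrt{2} \theta^{2} \sin{\left(\frac{\theta^{2}}{2} \right)} + 30 \sqrt{2} \theta \sin{\left(\frac{\theta^{2}}{2} \right)} + 15 \sqrt{2} \theta \cos{\left(\frac{\theta^{2}}{2} \right)} - 15 \sqrt{2} \sin{\left(\frac{\theta^{2}}{2} \right)}\right) e^{- \theta}}{2 \sqrt{2 \theta^{2} + 1}} = f(\theta).
F(4) = \frac{15 \sqrt{66} \sin{\left(8 \right)}}{2 e^{4}}; F(2) = \frac{45 \sqrt{2} \sin{\left(2 \right)}}{2 e^{2}}.
Integral = F(4) - F(2) = - \frac{45 \sqrt{2} \sin{\left(2 \right)}}{2 e^{2}} + \frac{15 \sqrt{66} \sin{\left(8 \right)}}{2 e^{4}}.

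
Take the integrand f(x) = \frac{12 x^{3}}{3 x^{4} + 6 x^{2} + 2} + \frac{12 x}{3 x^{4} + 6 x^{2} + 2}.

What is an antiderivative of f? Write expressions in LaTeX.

An antiderivative is F(x) = \log{\left(x^{4} + 2 x^{2} + \frac{2}{3} \right)}.

f matches the chain-rule pattern g'(h)*h' with inner function h(x) = x^{4} + 2 x^{2} + \frac{2}{3}; substituting u = h(x) collapses the integral.
Check: d/dx[\log{\left(x^{4} + 2 x^{2} + \frac{2}{3} \right)}] = \frac{12 x^{3} + 12 x}{3 x^{4} + 6 x^{2} + 2}, which equals f(x).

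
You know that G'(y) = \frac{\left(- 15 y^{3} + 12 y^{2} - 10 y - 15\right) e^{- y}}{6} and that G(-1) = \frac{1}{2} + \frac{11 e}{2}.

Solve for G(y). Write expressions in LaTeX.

G(y) = \frac{\left(15 y^{3} + 33 y^{2} + 76 y + 3 e^{y} + 91\right) e^{- y}}{6}

Recognize the product-rule pattern: G'(y) = u'v + uv' with u = \frac{5 y^{3}}{2} + \frac{11 y^{2}}{2} + \frac{38 y}{3} + \frac{91}{6}, v = e^{- y}, so integration by parts undoes it.
A general antiderivative is \frac{\left(15 y^{3} + 33 y^{2} + 76 y + 91\right) e^{- y}}{6} + C.
The condition gives C = \frac{1}{2} + \frac{11 e}{2} - (\frac{11 e}{2}) = \frac{1}{2}.
So G(y) = \frac{\left(15 y^{3} + 33 y^{2} + 76 y + 3 e^{y} + 91\right) e^{- y}}{6}.
Check: d/dy[\frac{\left(15 y^{3} + 33 y^{2} + 76 y + 3 e^{y} + 91\right) e^{- y}}{6}] = \frac{\left(- 15 y^{3} + 12 y^{2} - 10 y - 15\right) e^{- y}}{6} = G'(y).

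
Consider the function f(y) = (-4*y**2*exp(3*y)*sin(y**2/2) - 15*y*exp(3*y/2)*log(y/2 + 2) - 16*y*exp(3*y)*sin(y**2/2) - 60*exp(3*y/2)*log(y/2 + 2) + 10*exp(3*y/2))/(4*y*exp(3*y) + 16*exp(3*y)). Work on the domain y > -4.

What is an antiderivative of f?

An antiderivative is F(y) = (2*exp(3*y/2)*cos(y**2/2) + 5*log(y/2 + 2))*exp(-3*y/2)/2.

Check any antiderivative F(y) by computing F'(y) and comparing it with f(y).
Check: d/dy[(2*exp(3*y/2)*cos(y**2/2) + 5*log(y/2 + 2))*exp(-3*y/2)/2] = (-4*y**2*exp(3*y/2)*sin(y**2/2) - 16*y*exp(3*y/2)*sin(y**2/2) - 15*y*log(y/2 + 2) - 60*log(y/2 + 2) + 10)/(4*y*exp(3*y/2) + 16*exp(3*y/2)), which equals f(y).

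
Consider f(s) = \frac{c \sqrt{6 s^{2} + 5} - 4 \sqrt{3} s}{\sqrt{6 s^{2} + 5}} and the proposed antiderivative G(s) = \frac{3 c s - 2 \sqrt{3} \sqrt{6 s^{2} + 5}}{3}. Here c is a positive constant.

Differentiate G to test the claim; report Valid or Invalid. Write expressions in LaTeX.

d/ds[G] = \frac{c \sqrt{6 s^{2} + 5} - 4 \sqrt{3} s}{\sqrt{6 s^{2} + 5}}
This equals f(s) exactly, so the claim holds.

Valid - differentiating G returns exactly f.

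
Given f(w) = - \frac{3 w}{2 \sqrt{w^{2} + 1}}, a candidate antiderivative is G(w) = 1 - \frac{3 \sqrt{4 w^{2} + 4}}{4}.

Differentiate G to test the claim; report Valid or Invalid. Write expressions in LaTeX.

d/dw[G] = - \frac{3 w}{2 \sqrt{w^{2} + 1}}
This equals f(w) exactly, so the claim holds.

Valid: G'(w) = f(w).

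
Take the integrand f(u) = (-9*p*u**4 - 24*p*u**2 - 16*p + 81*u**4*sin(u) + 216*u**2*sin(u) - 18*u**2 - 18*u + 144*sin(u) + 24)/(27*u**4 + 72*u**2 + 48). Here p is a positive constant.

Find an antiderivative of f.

An antiderivative is F(u) = -p*u/3 + u/(3*u**2/2 + 2) - 3*cos(u) + 1/(3*u**2 + 4).

An antiderivative F(u) passes only if d/du[F] lands on f(u) exactly.
Check: d/du[-p*u/3 + u/(3*u**2/2 + 2) - 3*cos(u) + 1/(3*u**2 + 4)] = (-9*p*u**4 - 24*p*u**2 - 16*p + 81*u**4*sin(u) + 216*u**2*sin(u) - 18*u**2 - 18*u + 144*sin(u) + 24)/(27*u**4 + 72*u**2 + 48) = f(u).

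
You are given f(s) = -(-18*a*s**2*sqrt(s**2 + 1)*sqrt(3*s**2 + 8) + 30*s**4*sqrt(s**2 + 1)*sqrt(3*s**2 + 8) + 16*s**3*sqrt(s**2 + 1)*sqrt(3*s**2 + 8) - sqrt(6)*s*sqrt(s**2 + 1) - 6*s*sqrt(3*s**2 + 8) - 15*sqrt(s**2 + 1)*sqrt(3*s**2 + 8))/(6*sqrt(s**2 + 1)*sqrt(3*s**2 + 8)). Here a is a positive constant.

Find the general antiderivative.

Since d/ds undoes antidifferentiation here, F'(s) = f(s) is required of F(s).
Check: d/ds[a*s**3 - s**5 - 2*s**4/3 + 5*s/2 + sqrt(s**2 + 1) + sqrt(6)*sqrt(3*s**2 + 8)/18] = (18*a*s**2*sqrt(s**2 + 1)*sqrt(3*s**2 + 8) - 30*s**4*sqrt(s**2 + 1)*sqrt(3*s**2 + 8) - 16*s**3*sqrt(s**2 + 1)*sqrt(3*s**2 + 8) + sqrt(6)*s*sqrt(s**2 + 1) + 6*s*sqrt(3*s**2 + 8) + 15*sqrt(s**2 + 1)*sqrt(3*s**2 + 8))/(6*sqrt(s**2 + 1)*sqrt(3*s**2 + 8)), which equals f(s).

F(s) = a*s**3 - s**5 - 2*s**4/3 + 5*s/2 + sqrt(s**2 + 1) + sqrt(6)*sqrt(3*s**2 + 8)/18 + C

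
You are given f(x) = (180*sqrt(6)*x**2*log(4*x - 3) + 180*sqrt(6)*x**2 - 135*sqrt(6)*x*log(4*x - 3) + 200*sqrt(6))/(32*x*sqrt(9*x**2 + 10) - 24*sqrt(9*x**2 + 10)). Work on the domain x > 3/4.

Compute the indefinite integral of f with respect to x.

F(x) = 5*sqrt(6)*sqrt(9*x**2 + 10)*log(4*x - 3)/8 + C

Recognize the product-rule pattern: f = u'v + uv' with u = 15*sqrt(3*x**2/2 + 5/3)/4, v = log(4*x - 3), so integration by parts undoes it.
Check: d/dx[5*sqrt(6)*sqrt(9*x**2 + 10)*log(4*x - 3)/8] = (180*sqrt(6)*x**2*log(4*x - 3) + 180*sqrt(6)*x**2 - 135*sqrt(6)*x*log(4*x - 3) + 200*sqrt(6))/(32*x*sqrt(9*x**2 + 10) - 24*sqrt(9*x**2 + 10)) = f(x).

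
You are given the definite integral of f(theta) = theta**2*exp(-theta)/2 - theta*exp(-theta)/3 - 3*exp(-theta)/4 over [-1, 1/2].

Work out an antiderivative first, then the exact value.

Antiderivative: F(theta) = (-6*theta**2 - 8*theta + 1)*exp(-theta)/12; value = -exp(1)/4 - 3*exp(-1/2)/8

Recognize the product-rule pattern: f = u'v + uv' with u = -theta**2/2 - 2*theta/3 + 1/12, v = exp(-theta), so integration by parts undoes it.
F(theta) = (-6*theta**2 - 8*theta + 1)*exp(-theta)/12 is an antiderivative of f.
Check: d/dtheta[(-6*theta**2 - 8*theta + 1)*exp(-theta)/12] = (6*theta**2 - 4*theta - 9)*exp(-theta)/12, which equals f(theta).
F(1/2) = -3*exp(-1/2)/8; F(-1) = exp(1)/4.
Integral = F(1/2) - F(-1) = -exp(1)/4 - 3*exp(-1/2)/8.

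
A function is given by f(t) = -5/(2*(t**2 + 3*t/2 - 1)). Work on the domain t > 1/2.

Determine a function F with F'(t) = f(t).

An antiderivative is F(t) = -log(t - 1/2) + log(t + 2).

Factor the denominator ((t + 2)*(2*t - 1)) and decompose: f = -2/(2*t - 1) + 1/(t + 2); each piece integrates to a log, atan, or power term.
Check: d/dt[-log(t - 1/2) + log(t + 2)] = -5/(2*t**2 + 3*t - 2), which equals f(t).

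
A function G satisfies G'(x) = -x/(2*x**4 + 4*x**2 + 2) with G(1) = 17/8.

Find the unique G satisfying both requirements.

G(x) = (8*x**2 + 9)/(4*(x**2 + 1))

G'(x) matches the chain-rule pattern g'(h)*h' with inner function h(x) = 3*x**2 + 3; substituting u = h(x) collapses the integral.
A general antiderivative is 3/(4*(3*x**2 + 3)) + C.
The condition gives C = 17/8 - (1/8) = 2.
So G(x) = (8*x**2 + 9)/(4*(x**2 + 1)).
Check: d/dx[(8*x**2 + 9)/(4*(x**2 + 1))] = -x/(2*x**4 + 4*x**2 + 2) = G'(x).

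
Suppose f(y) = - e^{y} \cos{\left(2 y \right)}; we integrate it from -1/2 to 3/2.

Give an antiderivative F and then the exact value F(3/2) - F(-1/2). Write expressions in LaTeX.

Antiderivative: F(y) = - \frac{2 e^{y} \sin{\left(2 y \right)}}{5} - \frac{e^{y} \cos{\left(2 y \right)}}{5}; value = - \frac{2 e^{\frac{3}{2}} \sin{\left(3 \right)}}{5} - \frac{2 \sin{\left(1 \right)}}{5 e^{\frac{1}{2}}} + \frac{\cos{\left(1 \right)}}{5 e^{\frac{1}{2}}} - \frac{e^{\frac{3}{2}} \cos{\left(3 \right)}}{5}

Any candidate F(y) must reproduce f(y) exactly when differentiated.
F(y) = - \frac{2 e^{y} \sin{\left(2 y \right)}}{5} - \frac{e^{y} \cos{\left(2 y \right)}}{5} is an antiderivative of f.
Check: d/dy[- \frac{2 e^{y} \sin{\left(2 y \right)}}{5} - \frac{e^{y} \cos{\left(2 y \right)}}{5}] = - e^{y} \cos{\left(2 y \right)} = f(y).
F(3/2) = - \frac{2 e^{\frac{3}{2}} \sin{\left(3 \right)}}{5} - \frac{e^{\frac{3}{2}} \cos{\left(3 \right)}}{5}; F(-1/2) = - \frac{\cos{\left(1 \right)}}{5 e^{\frac{1}{2}}} + \frac{2 \sin{\left(1 \right)}}{5 e^{\frac{1}{2}}}.
Integral = F(3/2) - F(-1/2) = - \frac{2 e^{\frac{3}{2}} \sin{\left(3 \right)}}{5} - \frac{2 \sin{\left(1 \right)}}{5 e^{\frac{1}{2}}} + \frac{\cos{\left(1 \right)}}{5 e^{\frac{1}{2}}} - \frac{e^{\frac{3}{2}} \cos{\left(3 \right)}}{5}.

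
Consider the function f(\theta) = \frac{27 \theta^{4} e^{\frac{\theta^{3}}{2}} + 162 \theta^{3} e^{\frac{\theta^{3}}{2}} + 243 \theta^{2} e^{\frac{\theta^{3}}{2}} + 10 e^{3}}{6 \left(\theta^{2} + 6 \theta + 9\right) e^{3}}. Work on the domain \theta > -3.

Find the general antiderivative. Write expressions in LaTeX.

A first test for any F(\theta): its \theta-derivative must equal f(\theta) identically.
Check: d/d\theta[\frac{3 e^{\frac{\theta^{3}}{2}}}{e^{3}} - \frac{5}{3 \theta + 9}] = \frac{27 \theta^{4} e^{\frac{\theta^{3}}{2}} + 162 \theta^{3} e^{\frac{\theta^{3}}{2}} + 243 \theta^{2} e^{\frac{\theta^{3}}{2}} + 10 e^{3}}{6 \theta^{2} e^{3} + 36 \theta e^{3} + 54 e^{3}}, which equals f(\theta).

F(\theta) = \frac{3 e^{\frac{\theta^{3}}{2}}}{e^{3}} - \frac{5}{3 \theta + 9} + C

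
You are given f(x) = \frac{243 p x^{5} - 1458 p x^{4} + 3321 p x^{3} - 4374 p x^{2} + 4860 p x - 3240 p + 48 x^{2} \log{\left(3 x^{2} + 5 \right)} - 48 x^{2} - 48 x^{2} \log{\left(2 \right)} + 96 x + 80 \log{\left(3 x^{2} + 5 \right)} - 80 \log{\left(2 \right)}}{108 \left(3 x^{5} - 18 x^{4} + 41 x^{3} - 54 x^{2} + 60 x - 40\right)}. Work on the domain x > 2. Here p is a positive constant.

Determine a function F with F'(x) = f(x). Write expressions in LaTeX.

An antiderivative is F(x) = \frac{3 p x}{4} - \frac{2 \log{\left(\frac{3 x^{2}}{2} + \frac{5}{2} \right)}}{27 x^{2} - 108 x + 108}.

A first test for any F(x): its x-derivative must equal f(x) identically.
Check: d/dx[\frac{3 p x}{4} - \frac{2 \log{\left(\frac{3 x^{2}}{2} + \frac{5}{2} \right)}}{27 x^{2} - 108 x + 108}] = \frac{243 p x^{5} - 1458 p x^{4} + 3321 p x^{3} - 4374 p x^{2} + 4860 p x - 3240 p + 48 x^{2} \log{\left(3 x^{2} + 5 \right)} - 48 x^{2} - 48 x^{2} \log{\left(2 \right)} + 96 x + 80 \log{\left(3 x^{2} + 5 \right)} - 80 \log{\left(2 \right)}}{324 x^{5} - 1944 x^{4} + 4428 x^{3} - 5832 x^{2} + 6480 x - 4320}, which equals f(x).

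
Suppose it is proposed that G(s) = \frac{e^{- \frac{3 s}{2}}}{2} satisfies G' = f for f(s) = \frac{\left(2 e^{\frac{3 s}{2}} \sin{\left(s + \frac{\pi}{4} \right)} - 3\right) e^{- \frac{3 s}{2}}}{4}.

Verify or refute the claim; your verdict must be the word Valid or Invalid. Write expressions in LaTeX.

d/ds[G] = - \frac{3 e^{- \frac{3 s}{2}}}{4}
d/ds[G] - f(s) = - \frac{\sin{\left(s + \frac{\pi}{4} \right)}}{2} != 0.

Invalid: d/ds[G] - f = - \frac{\sin{\left(s + \frac{\pi}{4} \right)}}{2}, which is not 0.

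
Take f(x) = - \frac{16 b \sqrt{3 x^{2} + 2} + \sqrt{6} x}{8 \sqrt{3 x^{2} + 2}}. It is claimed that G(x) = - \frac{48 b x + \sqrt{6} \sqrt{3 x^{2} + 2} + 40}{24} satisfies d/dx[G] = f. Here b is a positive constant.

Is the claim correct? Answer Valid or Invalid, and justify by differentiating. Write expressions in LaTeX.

Valid. The derivative of G reproduces f.

d/dx[G] = \frac{- 16 b \sqrt{3 x^{2} + 2} - \sqrt{6} x}{8 \sqrt{3 x^{2} + 2}}
This equals f(x) exactly, so the claim holds.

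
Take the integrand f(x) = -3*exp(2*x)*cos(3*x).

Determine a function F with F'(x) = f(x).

Any candidate F(x) must reproduce f(x) exactly when differentiated.
Check: d/dx[3*(-3*sin(3*x) - 2*cos(3*x))*exp(2*x)/13] = -3*exp(2*x)*cos(3*x) = f(x).

An antiderivative is F(x) = 3*(-3*sin(3*x) - 2*cos(3*x))*exp(2*x)/13.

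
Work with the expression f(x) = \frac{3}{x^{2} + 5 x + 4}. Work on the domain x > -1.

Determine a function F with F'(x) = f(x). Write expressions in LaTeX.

An antiderivative is F(x) = \log{\left(x + 1 \right)} - \log{\left(x + 4 \right)}.

The denominator factors as \left(x + 1\right) \left(x + 4\right); partial fractions split f into directly integrable pieces: - \frac{1}{x + 4} + \frac{1}{x + 1}.
Check: d/dx[\log{\left(x + 1 \right)} - \log{\left(x + 4 \right)}] = \frac{3}{x^{2} + 5 x + 4} = f(x).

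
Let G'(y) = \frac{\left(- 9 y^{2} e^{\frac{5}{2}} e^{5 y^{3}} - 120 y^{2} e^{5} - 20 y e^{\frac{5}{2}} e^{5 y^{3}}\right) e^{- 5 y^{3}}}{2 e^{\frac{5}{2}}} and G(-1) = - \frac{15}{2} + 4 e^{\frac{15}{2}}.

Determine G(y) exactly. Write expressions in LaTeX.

Differentiate the proposed G(y) back; it has to land on the given G'(y).
A general antiderivative is - \frac{3 y^{3}}{2} - 5 y^{2} + 4 e^{\frac{5}{2} - 5 y^{3}} - 4 + C.
The condition gives C = - \frac{15}{2} + 4 e^{\frac{15}{2}} - (- \frac{15}{2} + 4 e^{\frac{15}{2}}) = 0.
So G(y) = - \frac{3 y^{3} + 10 y^{2} + 8 - 8 e^{\frac{5}{2}} e^{- 5 y^{3}}}{2}.
Check: d/dy[- \frac{3 y^{3} + 10 y^{2} + 8 - 8 e^{\frac{5}{2}} e^{- 5 y^{3}}}{2}] = \frac{\left(- 9 y^{2} e^{5 y^{3}} - 120 y^{2} e^{\frac{5}{2}} - 20 y e^{5 y^{3}}\right) e^{- 5 y^{3}}}{2}, which equals G'(y).

G(y) = - \frac{3 y^{3} + 10 y^{2} + 8 - 8 e^{\frac{5}{2}} e^{- 5 y^{3}}}{2}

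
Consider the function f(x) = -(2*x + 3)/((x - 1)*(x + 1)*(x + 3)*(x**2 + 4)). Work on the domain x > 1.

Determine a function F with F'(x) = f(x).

The denominator factors as (x - 1)*(x + 1)*(x + 3)*(x**2 + 4); partial fractions split f into directly integrable pieces: (3*x + 17)/(65*(x**2 + 4)) + 3/(104*(x + 3)) + 1/(20*(x + 1)) - 1/(8*(x - 1)).
Check: d/dx[-log(x - 1)/8 + log(x + 1)/20 + 3*log(x + 3)/104 + 3*log(x**2 + 4)/130 + 17*atan(x/2)/130] = (-2*x - 3)/(x**5 + 3*x**4 + 3*x**3 + 9*x**2 - 4*x - 12), which equals f(x).

An antiderivative is F(x) = -log(x - 1)/8 + log(x + 1)/20 + 3*log(x + 3)/104 + 3*log(x**2 + 4)/130 + 17*atan(x/2)/130.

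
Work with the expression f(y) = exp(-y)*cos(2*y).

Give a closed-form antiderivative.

An antiderivative is F(y) = (2*sin(2*y) - cos(2*y))*exp(-y)/5.

Whatever form F(y) takes, F'(y) = f(y) is non-negotiable.
Check: d/dy[(2*sin(2*y) - cos(2*y))*exp(-y)/5] = exp(-y)*cos(2*y) = f(y).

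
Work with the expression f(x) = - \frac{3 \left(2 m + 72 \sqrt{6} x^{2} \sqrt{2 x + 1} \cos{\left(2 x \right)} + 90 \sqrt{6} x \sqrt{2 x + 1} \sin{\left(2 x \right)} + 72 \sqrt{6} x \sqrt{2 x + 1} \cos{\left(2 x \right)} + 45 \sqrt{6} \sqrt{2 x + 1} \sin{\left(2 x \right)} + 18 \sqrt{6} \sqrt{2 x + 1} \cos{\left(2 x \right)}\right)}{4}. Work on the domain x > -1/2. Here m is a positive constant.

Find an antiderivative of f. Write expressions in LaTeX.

A first test for any F(x): its x-derivative must equal f(x) identically.
Check: d/dx[- \frac{3 m x}{2} - 54 x^{2} \sqrt{3 x + \frac{3}{2}} \sin{\left(2 x \right)} - 54 x \sqrt{3 x + \frac{3}{2}} \sin{\left(2 x \right)} - \frac{27 \sqrt{3 x + \frac{3}{2}} \sin{\left(2 x \right)}}{2}] = \frac{\sqrt{2} \left(- 3 \sqrt{2} m \sqrt{2 x + 1} - 432 \sqrt{3} x^{3} \cos{\left(2 x \right)} - 540 \sqrt{3} x^{2} \sin{\left(2 x \right)} - 648 \sqrt{3} x^{2} \cos{\left(2 x \right)} - 540 \sqrt{3} x \sin{\left(2 x \right)} - 324 \sqrt{3} x \cos{\left(2 x \right)} - 135 \sqrt{3} \sin{\left(2 x \right)} - 54 \sqrt{3} \cos{\left(2 x \right)}\right)}{4 \sqrt{2 x + 1}}, which equals f(x).

An antiderivative is F(x) = - \frac{3 m x}{2} - 54 x^{2} \sqrt{3 x + \frac{3}{2}} \sin{\left(2 x \right)} - 54 x \sqrt{3 x + \frac{3}{2}} \sin{\left(2 x \right)} - \frac{27 \sqrt{3 x + \frac{3}{2}} \sin{\left(2 x \right)}}{2}.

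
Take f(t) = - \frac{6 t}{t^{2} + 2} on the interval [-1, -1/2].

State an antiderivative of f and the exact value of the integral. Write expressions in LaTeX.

Antiderivative: F(t) = - 3 \log{\left(\frac{t^{2}}{2} + 1 \right)}; value = - 3 \log{\left(\frac{9}{8} \right)} + 3 \log{\left(\frac{3}{2} \right)}

f matches the chain-rule pattern g'(h)*h' with inner function h(t) = \frac{t^{2}}{2} + 1; substituting u = h(t) collapses the integral.
F(t) = - 3 \log{\left(\frac{t^{2}}{2} + 1 \right)} is an antiderivative of f.
Check: d/dt[- 3 \log{\left(\frac{t^{2}}{2} + 1 \right)}] = - \frac{6 t}{t^{2} + 2} = f(t).
F(-1/2) = - 3 \log{\left(\frac{9}{8} \right)}; F(-1) = - 3 \log{\left(\frac{3}{2} \right)}.
Integral = F(-1/2) - F(-1) = - 3 \log{\left(\frac{9}{8} \right)} + 3 \log{\left(\frac{3}{2} \right)}.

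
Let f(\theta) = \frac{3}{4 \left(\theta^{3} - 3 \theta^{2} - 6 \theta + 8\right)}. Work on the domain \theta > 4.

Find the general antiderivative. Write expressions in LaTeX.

F(\theta) = - \frac{2 \log{\left(\theta - 1 \right)} - \log{\left(\theta^{2} - 2 \theta - 8 \right)}}{24} + C

The denominator factors as 4 \left(\theta - 4\right) \left(\theta - 1\right) \left(\theta + 2\right); partial fractions split f into directly integrable pieces: \frac{1}{24 \left(\theta + 2\right)} - \frac{1}{12 \left(\theta - 1\right)} + \frac{1}{24 \left(\theta - 4\right)}.
Check: d/d\theta[- \frac{2 \log{\left(\theta - 1 \right)} - \log{\left(\theta^{2} - 2 \theta - 8 \right)}}{24}] = \frac{3}{4 \theta^{3} - 12 \theta^{2} - 24 \theta + 32}, which equals f(\theta).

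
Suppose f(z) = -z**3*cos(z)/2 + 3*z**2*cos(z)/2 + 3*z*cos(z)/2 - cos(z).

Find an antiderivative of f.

Integrate term by term and add the pieces.
Check: d/dz[(-z**3*sin(z) + 3*z**2*sin(z) - 3*z**2*cos(z) + 9*z*sin(z) + 6*z*cos(z) - 8*sin(z) + 9*cos(z))/2] = -z**3*cos(z)/2 + 3*z**2*cos(z)/2 + 3*z*cos(z)/2 - cos(z) = f(z).

An antiderivative is F(z) = (-z**3*sin(z) + 3*z**2*sin(z) - 3*z**2*cos(z) + 9*z*sin(z) + 6*z*cos(z) - 8*sin(z) + 9*cos(z))/2.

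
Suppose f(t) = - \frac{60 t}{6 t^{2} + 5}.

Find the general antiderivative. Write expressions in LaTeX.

F(t) = - 5 \log{\left(3 t^{2} + \frac{5}{2} \right)} + C

f matches the chain-rule pattern g'(h)*h' with inner function h(t) = 3 t^{2} + \frac{5}{2}; substituting u = h(t) collapses the integral.
Check: d/dt[- 5 \log{\left(3 t^{2} + \frac{5}{2} \right)}] = - \frac{60 t}{6 t^{2} + 5} = f(t).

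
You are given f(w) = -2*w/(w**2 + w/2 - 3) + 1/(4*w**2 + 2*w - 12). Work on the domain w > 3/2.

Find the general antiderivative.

F(w) = (-11*log(w - 3/2) - 17*log(w + 2))/14 + C

The denominator factors as 2*(w + 2)*(2*w - 3); partial fractions split f into directly integrable pieces: -11/(7*(2*w - 3)) - 17/(14*(w + 2)).
Check: d/dw[(-11*log(w - 3/2) - 17*log(w + 2))/14] = (1 - 8*w)/(4*w**2 + 2*w - 12), which equals f(w).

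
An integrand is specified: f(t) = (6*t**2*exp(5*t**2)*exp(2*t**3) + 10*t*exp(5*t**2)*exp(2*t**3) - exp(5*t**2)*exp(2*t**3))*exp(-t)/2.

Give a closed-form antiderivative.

f matches the chain-rule pattern g'(h)*h' with inner function h(t) = 2*t**3 + 5*t**2 - t; substituting u = h(t) collapses the integral.
Check: d/dt[exp(-t)*exp(5*t**2)*exp(2*t**3)/2] = (6*t**2*exp(5*t**2)*exp(2*t**3) + 10*t*exp(5*t**2)*exp(2*t**3) - exp(5*t**2)*exp(2*t**3))*exp(-t)/2 = f(t).

An antiderivative is F(t) = exp(-t)*exp(5*t**2)*exp(2*t**3)/2.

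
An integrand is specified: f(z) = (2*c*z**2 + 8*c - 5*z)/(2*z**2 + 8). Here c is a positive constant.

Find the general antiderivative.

Check any antiderivative F(z) by computing F'(z) and comparing it with f(z).
Check: d/dz[(4*c*z - 5*log(z**2 + 4))/4] = (2*c*z**2 + 8*c - 5*z)/(2*z**2 + 8) = f(z).

F(z) = (4*c*z - 5*log(z**2 + 4))/4 + C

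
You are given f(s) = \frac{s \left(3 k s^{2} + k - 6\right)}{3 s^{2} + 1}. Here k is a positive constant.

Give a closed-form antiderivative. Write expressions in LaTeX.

An antiderivative is F(s) = \frac{k s^{2} - 2 \log{\left(3 s^{2} + 1 \right)}}{2}.

Differentiate the proposed F(s) back; it has to land on f(s) exactly.
Check: d/ds[\frac{k s^{2} - 2 \log{\left(3 s^{2} + 1 \right)}}{2}] = \frac{3 k s^{3} + k s - 6 s}{3 s^{2} + 1}, which equals f(s).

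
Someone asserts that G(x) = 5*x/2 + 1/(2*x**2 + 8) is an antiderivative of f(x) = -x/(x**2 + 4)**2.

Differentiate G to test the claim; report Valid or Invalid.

d/dx[G] = (5*x**4 + 40*x**2 - 2*x + 80)/(2*x**4 + 16*x**2 + 32)
d/dx[G] - f(x) = 5/2 != 0.

Invalid: d/dx[G] - f = 5/2, which is not 0.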